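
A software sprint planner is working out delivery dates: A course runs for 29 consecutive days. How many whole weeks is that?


Total days: 29
Days per week: 7
Division: 29 / 7 = 4 remainder 1
Complete weeks: 4
Remaining days: 1

4


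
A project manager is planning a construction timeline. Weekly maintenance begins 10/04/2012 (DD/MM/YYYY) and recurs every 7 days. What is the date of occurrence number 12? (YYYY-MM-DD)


First occurrence: 2012-04-10 (occurrence 1)
Each occurrence is 7 days after the previous.
Occurrence 12 is 11 weeks after the first.
11 weeks = 77 days
2012-04-10 + 77 days = 2012-06-26

2012-06-26


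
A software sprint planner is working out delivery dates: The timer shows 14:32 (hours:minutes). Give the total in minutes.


Hours: 14
Minutes: 32
Convert hours to minutes: 14 x 60 = 840
Add remaining minutes: 840 + 32 = 872

872


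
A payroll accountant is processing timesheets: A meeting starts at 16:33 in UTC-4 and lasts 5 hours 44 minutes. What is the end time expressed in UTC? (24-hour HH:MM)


Start: 16:33 in UTC-4
Step 1 - add duration:
  minutes: 33 + 44 = 77 (carry 1h)
  hours: 16 + 5 + 1 = 22
  end in UTC-4: 22:17
Step 2 - convert UTC-4 -> UTC:
  offset difference: 0 - (-4) = 4 hours
  22 + (4) = 26 -> mod 24 = 2
Result: 02:17 in UTC

02:17


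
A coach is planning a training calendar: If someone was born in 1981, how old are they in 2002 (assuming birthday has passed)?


Birth year: 1981
Current year: 2002
Age = current year - birth year
Age = 2002 - 1981 = 21

21


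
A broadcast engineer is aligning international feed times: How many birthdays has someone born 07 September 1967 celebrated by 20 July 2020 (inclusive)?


Birth: 1967-09-07
Reference: 2020-07-20
Year difference: 2020 - 1967 = 53
Has birthday (09-07) occurred by 07-20? No
Birthday not yet reached this year -> subtract 1
Age in full years: 52

52


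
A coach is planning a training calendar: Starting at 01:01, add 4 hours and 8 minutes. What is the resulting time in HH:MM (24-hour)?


Start time: 01:01
Adding: 4 hours 8 minutes
Minutes: 1 + 8 = 9
Hours: 1 + 4 + 0 = 5
Result: 05:09

05:09


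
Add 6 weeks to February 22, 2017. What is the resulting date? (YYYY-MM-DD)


Start: 2017-02-22
Weeks to add: 6
Convert to days: 6 x 7 = 42 days
Add 42 days to 2017-02-22
Result: 2017-04-05

2017-04-05


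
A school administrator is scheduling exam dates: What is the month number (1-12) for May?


Calendar month order:
4. April
5. May <--
6. June
May is month number 5

5


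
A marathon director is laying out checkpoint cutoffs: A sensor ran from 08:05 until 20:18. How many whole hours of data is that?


Start: 08:05
End: 20:18
Hour difference: 20 - 8 = 12 hours
Minute difference: 18 - 5 = 13 minutes
Total minutes: 733
Complete hours: 733 / 60 = 12 (remainder 13)

12


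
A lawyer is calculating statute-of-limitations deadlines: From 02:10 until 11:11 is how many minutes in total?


Start time: 02:10 = 130 minutes from midnight
End time: 11:11 = 671 minutes from midnight
Difference: 671 - 130 = 541 minutes
That is 9 hours and 1 minutes

541


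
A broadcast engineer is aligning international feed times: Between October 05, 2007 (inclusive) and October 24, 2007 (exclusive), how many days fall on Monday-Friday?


Start: 2007-10-05 (Friday)
End (exclusive): 2007-10-24 (Wednesday)
Total calendar days: 19
Full weeks: 19 // 7 = 2 -> 10 weekdays
Remaining 5 days starting on Friday:
  Fri(w), Sat(-), Sun(-), Mon(w), Tue(w) -> 3 weekdays
Total business days: 10 + 3 = 13

13


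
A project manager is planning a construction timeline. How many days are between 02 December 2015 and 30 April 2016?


Start date: 2015-12-02
End date: 2016-04-30
Dec 2015: +30 days
Jan 2016: +31 days
Feb 2016: +29 days
Mar 2016: +31 days
Apr 2016: +29 days
Total: 150 days

150


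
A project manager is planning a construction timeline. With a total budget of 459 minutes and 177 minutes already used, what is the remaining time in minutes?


Total budget: 459 minutes
Time used: 177 minutes
Remaining: 459 - 177 = 282 minutes
Percent used: 38.6%
Percent remaining: 61.4%

282


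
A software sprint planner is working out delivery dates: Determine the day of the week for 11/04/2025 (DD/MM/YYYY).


Date: 2025-04-11
January 1, 2025 is a Wednesday
Day of year: 101
Offset from Jan 1: 100 days
100 mod 7 = 2
Result: Friday

Friday


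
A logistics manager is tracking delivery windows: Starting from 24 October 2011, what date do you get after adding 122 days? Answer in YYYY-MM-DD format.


Start: 2011-10-24
Adding 122 days
Days remaining in October: 7
After October: 115 days still to add
November 2011: 30 days, 85 remaining
December 2011: 31 days, 54 remaining
January 2012: 31 days, 23 remaining
February 2012 has 29 days, need 23
Result: 2012-02-23

2012-02-23


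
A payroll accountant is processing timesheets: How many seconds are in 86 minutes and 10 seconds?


Minutes: 86
Seconds: 10
Convert minutes to seconds: 86 x 60 = 5160
Add remaining seconds: 5160 + 10 = 5170

5170


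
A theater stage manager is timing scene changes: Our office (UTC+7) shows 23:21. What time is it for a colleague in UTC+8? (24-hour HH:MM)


Local time: 23:21 at UTC+7 (offset 7h)
Target zone: UTC+8 (offset 8h)
Difference: 8 - (7) = 1 hours
Calculation: 23 + (1) = 24
Wraparound: (24) mod 24 = 0
Result: 00:21

00:21


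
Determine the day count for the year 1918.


Year: 1918
Check leap year rules:
Divisible by 4? No
1918 is not a leap year
Days: 365

365


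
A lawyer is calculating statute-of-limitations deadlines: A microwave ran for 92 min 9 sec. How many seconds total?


Minutes: 92
Extra seconds: 9
Seconds per minute: 60
Minutes to seconds: 92 x 60 = 5520
Total: 5520 + 9 = 5529

5529


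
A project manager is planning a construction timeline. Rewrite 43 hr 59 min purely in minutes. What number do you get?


Hours: 43
Extra minutes: 59
Minutes per hour: 60
Hours to minutes: 43 x 60 = 2580
Total: 2580 + 59 = 2639

2639


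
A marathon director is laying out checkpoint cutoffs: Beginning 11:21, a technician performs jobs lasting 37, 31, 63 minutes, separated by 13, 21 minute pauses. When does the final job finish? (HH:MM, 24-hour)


Start: 11:21 = 681 min from midnight
  after task 1 (37 min): 11:58
  after break (13 min): 12:11
  after task 2 (31 min): 12:42
  after break (21 min): 13:03
  after task 3 (63 min): 14:06
Total elapsed: 165 minutes
End time: 14:06

14:06


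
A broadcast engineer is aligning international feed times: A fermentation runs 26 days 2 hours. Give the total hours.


Days: 26
Extra hours: 2
Hours per day: 24
Days to hours: 26 x 24 = 624
Total: 624 + 2 = 626

626


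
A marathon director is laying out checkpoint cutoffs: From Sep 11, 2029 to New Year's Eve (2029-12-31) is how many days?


Start: September 11, 2029
End: December 31, 2029
Days left in September: 19
October: 31
November: 30
December: 31
Sum of remaining months: 92
Total: 19 + 92 = 111

111


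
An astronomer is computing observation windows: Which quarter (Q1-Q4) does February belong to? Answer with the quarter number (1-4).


Month: February (month 2)
Q1: January-March (months 1-3)
Q2: April-June (months 4-6)
Q3: July-September (months 7-9)
Q4: October-December (months 10-12)
Month 2 falls in Q1

1


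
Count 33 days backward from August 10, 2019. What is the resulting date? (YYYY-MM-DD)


Start: 2019-08-10
Subtracting 33 days
Days already passed in August: 10
After going back through August: 23 more days to subtract
July 2019 has 31 days, need 23
Result: 2019-07-08

2019-07-08


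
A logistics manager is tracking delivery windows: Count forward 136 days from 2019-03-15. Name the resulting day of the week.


Start: 2019-03-15 (Friday)
Step 1 - find target date: add 136 days
  2019-03-15 + 136 days = 2019-07-29
Step 2 - day of week:
  136 mod 7 = 3
  Friday + 3 days -> Monday
Result: Monday (2019-07-29)

Monday


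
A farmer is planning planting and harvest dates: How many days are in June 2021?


Month: June
Year: 2021
June is a 30-day month
Total: 30 days

30


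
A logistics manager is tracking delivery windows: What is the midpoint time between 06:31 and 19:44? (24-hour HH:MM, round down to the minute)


Start time: 06:31 = 391 minutes from midnight
End time: 19:44 = 1184 minutes from midnight
Sum: 391 + 1184 = 1575
Midpoint: 1575 / 2 = 787 minutes
Convert: 787 / 60 = 13 hours, 7 minutes
Result: 13:07

13:07


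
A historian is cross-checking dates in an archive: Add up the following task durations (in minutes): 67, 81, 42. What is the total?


Durations: 67, 81, 42
Running sum: 67
+ 81 = 148
+ 42 = 190
Total duration: 190 minutes
That is 3 hours and 10 minutes

190


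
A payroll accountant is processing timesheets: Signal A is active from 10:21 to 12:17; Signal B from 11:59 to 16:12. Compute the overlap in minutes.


Interval A: [621, 737] minutes from midnight
Interval B: [719, 972] minutes from midnight
Overlap start = max(621, 719) = 719
Overlap end = min(737, 972) = 737
Overlap = 737 - 719 = 18 minutes

18


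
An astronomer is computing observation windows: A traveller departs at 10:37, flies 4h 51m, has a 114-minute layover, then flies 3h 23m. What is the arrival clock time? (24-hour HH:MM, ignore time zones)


Depart: 10:37
Leg 1: +291 min -> 15:28
Layover: +114 min -> 17:22
Leg 2: +203 min -> 20:45
Total travel: 608 minutes = 10h 8m
Arrival: 20:45

20:45


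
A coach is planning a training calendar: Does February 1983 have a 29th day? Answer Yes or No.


Year: 1983
Divisible by 4? 1983 / 4 = 495.75 -> No
Not divisible by 4, so NOT a leap year

No


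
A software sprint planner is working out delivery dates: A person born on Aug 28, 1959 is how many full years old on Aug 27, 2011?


Birth: 1959-08-28
Reference: 2011-08-27
Year difference: 2011 - 1959 = 52
Has birthday (08-28) occurred by 08-27? No
Birthday not yet reached this year -> subtract 1
Age in full years: 51

51


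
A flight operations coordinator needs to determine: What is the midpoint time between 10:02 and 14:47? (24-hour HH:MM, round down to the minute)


Start time: 10:02 = 602 minutes from midnight
End time: 14:47 = 887 minutes from midnight
Sum: 602 + 887 = 1489
Midpoint: 1489 / 2 = 744 minutes
Convert: 744 / 60 = 12 hours, 24 minutes
Result: 12:24

12:24


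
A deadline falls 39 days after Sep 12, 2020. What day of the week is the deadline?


Start: 2020-09-12 (Saturday)
Step 1 - find target date: add 39 days
  2020-09-12 + 39 days = 2020-10-21
Step 2 - day of week:
  39 mod 7 = 4
  Saturday + 4 days -> Wednesday
Result: Wednesday (2020-10-21)

Wednesday


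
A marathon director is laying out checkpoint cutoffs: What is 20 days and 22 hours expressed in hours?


Days: 20
Extra hours: 22
Hours per day: 24
Days to hours: 20 x 24 = 480
Total: 480 + 22 = 502

502


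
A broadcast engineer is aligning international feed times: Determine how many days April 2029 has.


Month: April
Year: 2029
April is a 30-day month
Total: 30 days

30


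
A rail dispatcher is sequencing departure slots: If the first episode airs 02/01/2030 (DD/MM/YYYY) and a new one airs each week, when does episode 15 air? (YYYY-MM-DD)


First occurrence: 2030-01-02 (occurrence 1)
Each occurrence is 7 days after the previous.
Occurrence 15 is 14 weeks after the first.
14 weeks = 98 days
2030-01-02 + 98 days = 2030-04-10

2030-04-10


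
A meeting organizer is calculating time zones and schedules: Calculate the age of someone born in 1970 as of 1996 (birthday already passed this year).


Birth year: 1970
Current year: 1996
Age = current year - birth year
Age = 1996 - 1970 = 26

26


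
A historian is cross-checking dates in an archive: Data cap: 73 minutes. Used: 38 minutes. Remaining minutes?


Total budget: 73 minutes
Time used: 38 minutes
Remaining: 73 - 38 = 35 minutes
Percent used: 52.1%
Percent remaining: 47.9%

35


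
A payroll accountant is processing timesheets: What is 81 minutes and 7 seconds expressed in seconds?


Minutes: 81
Extra seconds: 7
Seconds per minute: 60
Minutes to seconds: 81 x 60 = 4860
Total: 4860 + 7 = 4867

4867


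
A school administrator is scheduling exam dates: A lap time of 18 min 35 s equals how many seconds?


Minutes: 18
Seconds: 35
Convert minutes to seconds: 18 x 60 = 1080
Add remaining seconds: 1080 + 35 = 1115

1115


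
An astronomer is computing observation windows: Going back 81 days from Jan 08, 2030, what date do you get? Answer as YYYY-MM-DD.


Start: 2030-01-08
Subtracting 81 days
Days already passed in January: 8
After going back through January: 73 more days to subtract
December 2029: 31 days, 42 remaining
November 2029: 30 days, 12 remaining
October 2029 has 31 days, need 12
Result: 2029-10-19

2029-10-19


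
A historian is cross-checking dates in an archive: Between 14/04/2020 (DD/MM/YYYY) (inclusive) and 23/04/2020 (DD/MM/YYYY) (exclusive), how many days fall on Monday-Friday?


Start: 2020-04-14 (Tuesday)
End (exclusive): 2020-04-23 (Thursday)
Total calendar days: 9
Full weeks: 9 // 7 = 1 -> 5 weekdays
Remaining 2 days starting on Tuesday:
  Tue(w), Wed(w) -> 2 weekdays
Total business days: 5 + 2 = 7

7


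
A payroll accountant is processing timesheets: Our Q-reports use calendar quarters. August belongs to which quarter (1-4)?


Month: August (month 8)
Q1: January-March (months 1-3)
Q2: April-June (months 4-6)
Q3: July-September (months 7-9)
Q4: October-December (months 10-12)
Month 8 falls in Q3

3


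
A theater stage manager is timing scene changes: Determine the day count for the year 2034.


Year: 2034
Check leap year rules:
Divisible by 4? No
2034 is not a leap year
Days: 365

365


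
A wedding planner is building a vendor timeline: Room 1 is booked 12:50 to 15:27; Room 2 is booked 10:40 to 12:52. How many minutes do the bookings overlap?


Interval A: [770, 927] minutes from midnight
Interval B: [640, 772] minutes from midnight
Overlap start = max(770, 640) = 770
Overlap end = min(927, 772) = 772
Overlap = 772 - 770 = 2 minutes

2


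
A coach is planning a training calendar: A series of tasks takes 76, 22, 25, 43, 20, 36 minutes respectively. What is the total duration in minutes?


Durations: 76, 22, 25, 43, 20, 36
Running sum: 76
+ 22 = 98
+ 25 = 123
+ 43 = 166
+ 20 = 186
+ 36 = 222
Total duration: 222 minutes
That is 3 hours and 42 minutes

222


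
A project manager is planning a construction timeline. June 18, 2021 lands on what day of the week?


Date: 2021-06-18
January 1, 2021 is a Friday
Day of year: 169
Offset from Jan 1: 168 days
168 mod 7 = 0
Result: Friday

Friday


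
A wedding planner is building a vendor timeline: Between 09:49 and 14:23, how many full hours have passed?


Start: 09:49
End: 14:23
Hour difference: 14 - 9 = 5 hours
Minute difference: 23 - 49 = -26 minutes
Total minutes: 274
Complete hours: 274 / 60 = 4 (remainder 34)

4


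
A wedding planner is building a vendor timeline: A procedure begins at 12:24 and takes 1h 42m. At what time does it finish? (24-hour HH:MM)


Start time: 12:24
Adding: 1 hours 42 minutes
Minutes: 24 + 42 = 66
Minute overflow: 66 >= 60, so carry 1 hour, minutes = 6
Hours: 12 + 1 + 1 = 14
Result: 14:06

14:06


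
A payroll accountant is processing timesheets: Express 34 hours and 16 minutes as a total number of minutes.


Hours: 34
Extra minutes: 16
Minutes per hour: 60
Hours to minutes: 34 x 60 = 2040
Total: 2040 + 16 = 2056

2056


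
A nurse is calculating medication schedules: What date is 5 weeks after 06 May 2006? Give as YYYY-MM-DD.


Start: 2006-05-06
Weeks to add: 5
Convert to days: 5 x 7 = 35 days
Add 35 days to 2006-05-06
Result: 2006-06-10

2006-06-10


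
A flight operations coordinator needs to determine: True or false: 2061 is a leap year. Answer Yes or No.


Year: 2061
Divisible by 4? 2061 / 4 = 515.25 -> No
Not divisible by 4, so NOT a leap year

No


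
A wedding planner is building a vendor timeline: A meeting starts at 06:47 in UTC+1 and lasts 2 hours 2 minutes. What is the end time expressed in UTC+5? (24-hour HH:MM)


Start: 06:47 in UTC+1
Step 1 - add duration:
  minutes: 47 + 2 = 49
  hours: 6 + 2 + 0 = 8
  end in UTC+1: 08:49
Step 2 - convert UTC+1 -> UTC+5:
  offset difference: 5 - (1) = 4 hours
  8 + (4) = 12 -> mod 24 = 12
Result: 12:49 in UTC+5

12:49


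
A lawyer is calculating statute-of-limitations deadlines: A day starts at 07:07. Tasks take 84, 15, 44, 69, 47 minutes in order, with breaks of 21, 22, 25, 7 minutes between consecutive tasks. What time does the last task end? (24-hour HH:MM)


Start: 07:07 = 427 min from midnight
  after task 1 (84 min): 08:31
  after break (21 min): 08:52
  after task 2 (15 min): 09:07
  after break (22 min): 09:29
  after task 3 (44 min): 10:13
  after break (25 min): 10:38
  after task 4 (69 min): 11:47
  after break (7 min): 11:54
  after task 5 (47 min): 12:41
Total elapsed: 334 minutes
End time: 12:41

12:41


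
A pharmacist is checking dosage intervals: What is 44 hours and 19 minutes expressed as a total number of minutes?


Hours: 44
Minutes: 19
Convert hours to minutes: 44 x 60 = 2640
Add remaining minutes: 2640 + 19 = 2659

2659


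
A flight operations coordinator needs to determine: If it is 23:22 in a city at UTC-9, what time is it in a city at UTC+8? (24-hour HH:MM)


Local time: 23:22 at UTC-9 (offset -9h)
Target zone: UTC+8 (offset 8h)
Difference: 8 - (-9) = 17 hours
Calculation: 23 + (17) = 40
Wraparound: (40) mod 24 = 16
Result: 16:22

16:22


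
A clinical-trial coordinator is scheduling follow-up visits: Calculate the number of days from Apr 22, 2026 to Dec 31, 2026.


Start date: 2026-04-22
End date: 2026-12-31
Apr 2026: +9 days
May 2026: +31 days
Jun 2026: +30 days
... (6 more months)
Total: 253 days

253


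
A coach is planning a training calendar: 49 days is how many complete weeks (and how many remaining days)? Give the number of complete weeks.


Total days: 49
Days per week: 7
Division: 49 / 7 = 7 remainder 0
Complete weeks: 7
Remaining days: 0

7


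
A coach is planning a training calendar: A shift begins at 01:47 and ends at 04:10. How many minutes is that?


Start time: 01:47 = 107 minutes from midnight
End time: 04:10 = 250 minutes from midnight
Difference: 250 - 107 = 143 minutes
That is 2 hours and 23 minutes

143


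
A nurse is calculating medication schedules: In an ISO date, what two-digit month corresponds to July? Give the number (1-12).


Calendar month order:
6. June
7. July <--
8. August
July is month number 7

7


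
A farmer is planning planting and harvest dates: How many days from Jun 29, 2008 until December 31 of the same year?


Start: June 29, 2008
End: December 31, 2008
Days left in June: 1
July: 31
August: 31
September: 30
October: 31
... plus remaining months
Sum of remaining months: 184
Total: 1 + 184 = 185

185


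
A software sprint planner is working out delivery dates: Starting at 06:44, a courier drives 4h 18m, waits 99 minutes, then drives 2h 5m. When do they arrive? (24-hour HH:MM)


Depart: 06:44
Leg 1: +258 min -> 11:02
Layover: +99 min -> 12:41
Leg 2: +125 min -> 14:46
Total travel: 482 minutes = 8h 2m
Arrival: 14:46

14:46


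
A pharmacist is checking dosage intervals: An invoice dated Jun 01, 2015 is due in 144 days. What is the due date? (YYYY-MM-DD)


Start: 2015-06-01
Adding 144 days
Days remaining in June: 29
After June: 115 days still to add
July 2015: 31 days, 84 remaining
August 2015: 31 days, 53 remaining
September 2015: 30 days, 23 remaining
October 2015 has 31 days, need 23
Result: 2015-10-23

2015-10-23


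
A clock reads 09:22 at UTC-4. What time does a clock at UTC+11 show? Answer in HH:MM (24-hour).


Local time: 09:22 at UTC-4 (offset -4h)
Target zone: UTC+11 (offset 11h)
Difference: 11 - (-4) = 15 hours
Calculation: 9 + (15) = 24
Wraparound: (24) mod 24 = 0
Result: 00:22

00:22


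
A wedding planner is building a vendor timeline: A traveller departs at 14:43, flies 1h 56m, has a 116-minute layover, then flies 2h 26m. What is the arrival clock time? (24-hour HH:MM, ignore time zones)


Depart: 14:43
Leg 1: +116 min -> 16:39
Layover: +116 min -> 18:35
Leg 2: +146 min -> 21:01
Total travel: 378 minutes = 6h 18m
Arrival: 21:01

21:01


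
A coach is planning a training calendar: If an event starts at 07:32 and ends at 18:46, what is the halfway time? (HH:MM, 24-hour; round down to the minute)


Start time: 07:32 = 452 minutes from midnight
End time: 18:46 = 1126 minutes from midnight
Sum: 452 + 1126 = 1578
Midpoint: 1578 / 2 = 789 minutes
Convert: 789 / 60 = 13 hours, 9 minutes
Result: 13:09

13:09


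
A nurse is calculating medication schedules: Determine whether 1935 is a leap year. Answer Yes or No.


Year: 1935
Divisible by 4? 1935 / 4 = 483.75 -> No
Not divisible by 4, so NOT a leap year

No


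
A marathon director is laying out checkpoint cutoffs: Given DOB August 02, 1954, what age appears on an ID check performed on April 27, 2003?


Birth: 1954-08-02
Reference: 2003-04-27
Year difference: 2003 - 1954 = 49
Has birthday (08-02) occurred by 04-27? No
Birthday not yet reached this year -> subtract 1
Age in full years: 48

48


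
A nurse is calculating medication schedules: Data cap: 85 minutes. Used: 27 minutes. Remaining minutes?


Total budget: 85 minutes
Time used: 27 minutes
Remaining: 85 - 27 = 58 minutes
Percent used: 31.8%
Percent remaining: 68.2%

58


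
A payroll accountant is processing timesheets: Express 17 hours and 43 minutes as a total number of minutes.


Hours: 17
Extra minutes: 43
Minutes per hour: 60
Hours to minutes: 17 x 60 = 1020
Total: 1020 + 43 = 1063

1063


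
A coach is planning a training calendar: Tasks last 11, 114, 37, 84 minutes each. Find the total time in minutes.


Durations: 11, 114, 37, 84
Running sum: 11
+ 114 = 125
+ 37 = 162
+ 84 = 246
Total duration: 246 minutes
That is 4 hours and 6 minutes

246


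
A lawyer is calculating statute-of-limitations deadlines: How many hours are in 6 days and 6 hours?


Days: 6
Extra hours: 6
Hours per day: 24
Days to hours: 6 x 24 = 144
Total: 144 + 6 = 150

150


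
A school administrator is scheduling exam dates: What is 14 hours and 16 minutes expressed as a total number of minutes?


Hours: 14
Minutes: 16
Convert hours to minutes: 14 x 60 = 840
Add remaining minutes: 840 + 16 = 856

856


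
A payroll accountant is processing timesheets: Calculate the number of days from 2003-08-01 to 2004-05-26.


Start date: 2003-08-01
End date: 2004-05-26
Aug 2003: +31 days
Sep 2003: +30 days
Oct 2003: +31 days
... (7 more months)
Total: 299 days

299


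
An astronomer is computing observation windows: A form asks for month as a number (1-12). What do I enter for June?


Calendar month order:
5. May
6. June <--
7. July
June is month number 6

6


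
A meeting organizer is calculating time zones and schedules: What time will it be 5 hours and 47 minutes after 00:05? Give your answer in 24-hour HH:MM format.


Start time: 00:05
Adding: 5 hours 47 minutes
Minutes: 5 + 47 = 52
Hours: 0 + 5 + 0 = 5
Result: 05:52

05:52


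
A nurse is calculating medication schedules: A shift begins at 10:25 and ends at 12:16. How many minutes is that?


Start time: 10:25 = 625 minutes from midnight
End time: 12:16 = 736 minutes from midnight
Difference: 736 - 625 = 111 minutes
That is 1 hours and 51 minutes

111


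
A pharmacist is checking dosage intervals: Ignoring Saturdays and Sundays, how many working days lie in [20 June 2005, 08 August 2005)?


Start: 2005-06-20 (Monday)
End (exclusive): 2005-08-08 (Monday)
Total calendar days: 49
Full weeks: 49 // 7 = 7 -> 35 weekdays
Remaining 0 days starting on Monday:
Total business days: 35 + 0 = 35

35


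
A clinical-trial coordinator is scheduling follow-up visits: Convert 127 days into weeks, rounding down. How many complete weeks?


Total days: 127
Days per week: 7
Division: 127 / 7 = 18 remainder 1
Complete weeks: 18
Remaining days: 1

18


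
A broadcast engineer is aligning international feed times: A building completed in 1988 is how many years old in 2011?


Birth year: 1988
Current year: 2011
Age = current year - birth year
Age = 2011 - 1988 = 23

23


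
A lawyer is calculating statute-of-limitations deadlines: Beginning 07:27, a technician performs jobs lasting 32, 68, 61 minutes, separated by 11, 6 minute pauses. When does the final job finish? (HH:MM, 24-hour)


Start: 07:27 = 447 min from midnight
  after task 1 (32 min): 07:59
  after break (11 min): 08:10
  after task 2 (68 min): 09:18
  after break (6 min): 09:24
  after task 3 (61 min): 10:25
Total elapsed: 178 minutes
End time: 10:25

10:25


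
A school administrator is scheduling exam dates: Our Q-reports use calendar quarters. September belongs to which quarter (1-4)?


Month: September (month 9)
Q1: January-March (months 1-3)
Q2: April-June (months 4-6)
Q3: July-September (months 7-9)
Q4: October-December (months 10-12)
Month 9 falls in Q3

3


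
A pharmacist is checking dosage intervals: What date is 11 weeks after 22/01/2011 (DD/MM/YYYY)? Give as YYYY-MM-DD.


Start: 2011-01-22
Weeks to add: 11
Convert to days: 11 x 7 = 77 days
Add 77 days to 2011-01-22
Result: 2011-04-09

2011-04-09


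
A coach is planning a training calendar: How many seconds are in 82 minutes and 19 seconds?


Minutes: 82
Extra seconds: 19
Seconds per minute: 60
Minutes to seconds: 82 x 60 = 4920
Total: 4920 + 19 = 4939

4939


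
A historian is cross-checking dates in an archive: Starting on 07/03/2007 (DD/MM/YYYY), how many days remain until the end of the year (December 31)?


Start: March 07, 2007
End: December 31, 2007
Days left in March: 24
April: 30
May: 31
June: 30
July: 31
... plus remaining months
Sum of remaining months: 275
Total: 24 + 275 = 299

299


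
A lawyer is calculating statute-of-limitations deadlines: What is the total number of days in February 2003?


Month: February
Year: 2003
2003 is not a leap year
February has 28 days
Total: 28 days

28


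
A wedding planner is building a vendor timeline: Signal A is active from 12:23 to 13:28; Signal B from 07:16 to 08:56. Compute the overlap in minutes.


Interval A: [743, 808] minutes from midnight
Interval B: [436, 536] minutes from midnight
Overlap start = max(743, 436) = 743
Overlap end = min(808, 536) = 536
End <= start, so the intervals do not overlap: 0 minutes

0


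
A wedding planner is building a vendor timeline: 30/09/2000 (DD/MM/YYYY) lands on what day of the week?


Date: 2000-09-30
January 1, 2000 is a Saturday
Day of year: 274
Offset from Jan 1: 273 days
273 mod 7 = 0
Result: Saturday

Saturday


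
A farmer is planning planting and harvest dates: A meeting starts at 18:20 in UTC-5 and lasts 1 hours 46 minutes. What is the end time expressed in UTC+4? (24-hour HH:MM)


Start: 18:20 in UTC-5
Step 1 - add duration:
  minutes: 20 + 46 = 66 (carry 1h)
  hours: 18 + 1 + 1 = 20
  end in UTC-5: 20:06
Step 2 - convert UTC-5 -> UTC+4:
  offset difference: 4 - (-5) = 9 hours
  20 + (9) = 29 -> mod 24 = 5
Result: 05:06 in UTC+4

05:06


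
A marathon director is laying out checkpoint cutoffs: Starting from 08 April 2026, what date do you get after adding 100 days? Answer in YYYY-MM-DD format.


Start: 2026-04-08
Adding 100 days
Days remaining in April: 22
After April: 78 days still to add
May 2026: 31 days, 47 remaining
June 2026: 30 days, 17 remaining
July 2026 has 31 days, need 17
Result: 2026-07-17

2026-07-17


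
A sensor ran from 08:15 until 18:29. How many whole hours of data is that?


Start: 08:15
End: 18:29
Hour difference: 18 - 8 = 10 hours
Minute difference: 29 - 15 = 14 minutes
Total minutes: 614
Complete hours: 614 / 60 = 10 (remainder 14)

10


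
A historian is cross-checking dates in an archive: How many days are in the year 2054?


Year: 2054
Check leap year rules:
Divisible by 4? No
2054 is not a leap year
Days: 365

365


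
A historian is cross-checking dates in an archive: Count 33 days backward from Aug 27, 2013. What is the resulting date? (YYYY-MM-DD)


Start: 2013-08-27
Subtracting 33 days
Days already passed in August: 27
After going back through August: 6 more days to subtract
July 2013 has 31 days, need 6
Result: 2013-07-25

2013-07-25


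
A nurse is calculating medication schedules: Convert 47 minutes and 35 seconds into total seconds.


Minutes: 47
Seconds: 35
Convert minutes to seconds: 47 x 60 = 2820
Add remaining seconds: 2820 + 35 = 2855

2855


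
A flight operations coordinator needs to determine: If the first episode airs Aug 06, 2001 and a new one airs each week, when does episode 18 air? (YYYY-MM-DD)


First occurrence: 2001-08-06 (occurrence 1)
Each occurrence is 7 days after the previous.
Occurrence 18 is 17 weeks after the first.
17 weeks = 119 days
2001-08-06 + 119 days = 2001-12-03

2001-12-03


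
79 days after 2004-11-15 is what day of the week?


Start: 2004-11-15 (Monday)
Step 1 - find target date: add 79 days
  2004-11-15 + 79 days = 2005-02-02
Step 2 - day of week:
  79 mod 7 = 2
  Monday + 2 days -> Wednesday
Result: Wednesday (2005-02-02)

Wednesday


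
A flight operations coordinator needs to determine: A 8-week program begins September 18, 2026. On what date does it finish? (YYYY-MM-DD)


Start: 2026-09-18
Weeks to add: 8
Convert to days: 8 x 7 = 56 days
Add 56 days to 2026-09-18
Result: 2026-11-13

2026-11-13


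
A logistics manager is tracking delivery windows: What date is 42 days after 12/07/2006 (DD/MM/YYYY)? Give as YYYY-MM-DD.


Start: 2006-07-12
Adding 42 days
Days remaining in July: 19
After July: 23 days still to add
August 2006 has 31 days, need 23
Result: 2006-08-23

2006-08-23


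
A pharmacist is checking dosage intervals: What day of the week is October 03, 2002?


Date: 2002-10-03
January 1, 2002 is a Tuesday
Day of year: 276
Offset from Jan 1: 275 days
275 mod 7 = 2
Result: Thursday

Thursday


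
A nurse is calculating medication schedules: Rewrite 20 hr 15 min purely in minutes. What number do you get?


Hours: 20
Extra minutes: 15
Minutes per hour: 60
Hours to minutes: 20 x 60 = 1200
Total: 1200 + 15 = 1215

1215


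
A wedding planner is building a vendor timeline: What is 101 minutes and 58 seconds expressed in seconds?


Minutes: 101
Extra seconds: 58
Seconds per minute: 60
Minutes to seconds: 101 x 60 = 6060
Total: 6060 + 58 = 6118

6118


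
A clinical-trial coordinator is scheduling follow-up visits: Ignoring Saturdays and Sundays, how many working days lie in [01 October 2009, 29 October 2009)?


Start: 2009-10-01 (Thursday)
End (exclusive): 2009-10-29 (Thursday)
Total calendar days: 28
Full weeks: 28 // 7 = 4 -> 20 weekdays
Remaining 0 days starting on Thursday:
Total business days: 20 + 0 = 20

20


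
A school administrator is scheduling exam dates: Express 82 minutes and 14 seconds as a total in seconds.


Minutes: 82
Seconds: 14
Convert minutes to seconds: 82 x 60 = 4920
Add remaining seconds: 4920 + 14 = 4934

4934


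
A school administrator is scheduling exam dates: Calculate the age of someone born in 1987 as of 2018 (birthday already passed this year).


Birth year: 1987
Current year: 2018
Age = current year - birth year
Age = 2018 - 1987 = 31

31


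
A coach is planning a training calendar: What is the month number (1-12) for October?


Calendar month order:
9. September
10. October <--
11. November
October is month number 10

10


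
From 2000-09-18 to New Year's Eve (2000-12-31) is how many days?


Start: September 18, 2000
End: December 31, 2000
Days left in September: 12
October: 31
November: 30
December: 31
Sum of remaining months: 92
Total: 12 + 92 = 104

104


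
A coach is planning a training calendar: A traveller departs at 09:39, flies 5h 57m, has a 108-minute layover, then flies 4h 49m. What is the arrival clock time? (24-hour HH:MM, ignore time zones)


Depart: 09:39
Leg 1: +357 min -> 15:36
Layover: +108 min -> 17:24
Leg 2: +289 min -> 22:13
Total travel: 754 minutes = 12h 34m
Arrival: 22:13

22:13


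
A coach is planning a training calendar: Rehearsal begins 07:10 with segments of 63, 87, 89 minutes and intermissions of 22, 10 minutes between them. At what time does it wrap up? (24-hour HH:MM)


Start: 07:10 = 430 min from midnight
  after task 1 (63 min): 08:13
  after break (22 min): 08:35
  after task 2 (87 min): 10:02
  after break (10 min): 10:12
  after task 3 (89 min): 11:41
Total elapsed: 271 minutes
End time: 11:41

11:41


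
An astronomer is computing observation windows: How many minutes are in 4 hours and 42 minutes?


Hours: 4
Minutes: 42
Convert hours to minutes: 4 x 60 = 240
Add remaining minutes: 240 + 42 = 282

282


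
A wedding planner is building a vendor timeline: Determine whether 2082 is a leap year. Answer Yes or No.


Year: 2082
Divisible by 4? 2082 / 4 = 520.5 -> No
Not divisible by 4, so NOT a leap year

No


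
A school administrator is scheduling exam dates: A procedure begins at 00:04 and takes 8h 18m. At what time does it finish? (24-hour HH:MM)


Start time: 00:04
Adding: 8 hours 18 minutes
Minutes: 4 + 18 = 22
Hours: 0 + 8 + 0 = 8
Result: 08:22

08:22


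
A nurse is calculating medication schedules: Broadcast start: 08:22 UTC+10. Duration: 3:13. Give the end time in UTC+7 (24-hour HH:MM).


Start: 08:22 in UTC+10
Step 1 - add duration:
  minutes: 22 + 13 = 35
  hours: 8 + 3 + 0 = 11
  end in UTC+10: 11:35
Step 2 - convert UTC+10 -> UTC+7:
  offset difference: 7 - (10) = -3 hours
  11 + (-3) = 8 -> mod 24 = 8
Result: 08:35 in UTC+7

08:35


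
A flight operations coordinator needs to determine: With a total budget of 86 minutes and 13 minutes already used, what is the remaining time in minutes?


Total budget: 86 minutes
Time used: 13 minutes
Remaining: 86 - 13 = 73 minutes
Percent used: 15.1%
Percent remaining: 84.9%

73


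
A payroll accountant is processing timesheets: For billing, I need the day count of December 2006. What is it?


Month: December
Year: 2006
December is a 31-day month
Total: 31 days

31


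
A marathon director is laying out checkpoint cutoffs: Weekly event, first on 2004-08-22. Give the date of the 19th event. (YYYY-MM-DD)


First occurrence: 2004-08-22 (occurrence 1)
Each occurrence is 7 days after the previous.
Occurrence 19 is 18 weeks after the first.
18 weeks = 126 days
2004-08-22 + 126 days = 2004-12-26

2004-12-26


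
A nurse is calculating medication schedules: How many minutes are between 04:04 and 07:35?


Start time: 04:04 = 244 minutes from midnight
End time: 07:35 = 455 minutes from midnight
Difference: 455 - 244 = 211 minutes
That is 3 hours and 31 minutes

211


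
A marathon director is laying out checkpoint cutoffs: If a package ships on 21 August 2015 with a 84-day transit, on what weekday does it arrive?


Start: 2015-08-21 (Friday)
Step 1 - find target date: add 84 days
  2015-08-21 + 84 days = 2015-11-13
Step 2 - day of week:
  84 mod 7 = 0
  Friday + 0 days -> Friday
Result: Friday (2015-11-13)

Friday


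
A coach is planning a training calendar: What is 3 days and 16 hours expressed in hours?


Days: 3
Extra hours: 16
Hours per day: 24
Days to hours: 3 x 24 = 72
Total: 72 + 16 = 88

88


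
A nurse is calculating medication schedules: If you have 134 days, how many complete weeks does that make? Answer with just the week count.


Total days: 134
Days per week: 7
Division: 134 / 7 = 19 remainder 1
Complete weeks: 19
Remaining days: 1

19


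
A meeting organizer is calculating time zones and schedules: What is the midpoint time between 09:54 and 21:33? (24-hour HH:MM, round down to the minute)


Start time: 09:54 = 594 minutes from midnight
End time: 21:33 = 1293 minutes from midnight
Sum: 594 + 1293 = 1887
Midpoint: 1887 / 2 = 943 minutes
Convert: 943 / 60 = 15 hours, 43 minutes
Result: 15:43

15:43


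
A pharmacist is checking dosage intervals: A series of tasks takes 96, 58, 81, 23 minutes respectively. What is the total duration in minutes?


Durations: 96, 58, 81, 23
Running sum: 96
+ 58 = 154
+ 81 = 235
+ 23 = 258
Total duration: 258 minutes
That is 4 hours and 18 minutes

258


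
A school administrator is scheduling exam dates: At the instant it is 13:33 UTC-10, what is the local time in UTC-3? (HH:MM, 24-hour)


Local time: 13:33 at UTC-10 (offset -10h)
Target zone: UTC-3 (offset -3h)
Difference: -3 - (-10) = 7 hours
Calculation: 13 + (7) = 20
Result: 20:33

20:33


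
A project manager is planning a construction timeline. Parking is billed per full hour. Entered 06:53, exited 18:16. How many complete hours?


Start: 06:53
End: 18:16
Hour difference: 18 - 6 = 12 hours
Minute difference: 16 - 53 = -37 minutes
Total minutes: 683
Complete hours: 683 / 60 = 11 (remainder 23)

11


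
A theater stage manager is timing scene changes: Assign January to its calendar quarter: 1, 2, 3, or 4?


Month: January (month 1)
Q1: January-March (months 1-3)
Q2: April-June (months 4-6)
Q3: July-September (months 7-9)
Q4: October-December (months 10-12)
Month 1 falls in Q1

1


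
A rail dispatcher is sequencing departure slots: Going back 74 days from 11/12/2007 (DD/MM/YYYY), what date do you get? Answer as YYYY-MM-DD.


Start: 2007-12-11
Subtracting 74 days
Days already passed in December: 11
After going back through December: 63 more days to subtract
November 2007: 30 days, 33 remaining
October 2007: 31 days, 2 remaining
September 2007 has 30 days, need 2
Result: 2007-09-28

2007-09-28


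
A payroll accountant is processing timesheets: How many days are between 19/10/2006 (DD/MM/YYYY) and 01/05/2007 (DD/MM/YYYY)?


Start date: 2006-10-19
End date: 2007-05-01
Oct 2006: +13 days
Nov 2006: +30 days
Dec 2006: +31 days
... (4 more months)
Total: 194 days

194


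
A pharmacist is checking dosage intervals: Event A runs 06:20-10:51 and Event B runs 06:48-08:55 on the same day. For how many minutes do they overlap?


Interval A: [380, 651] minutes from midnight
Interval B: [408, 535] minutes from midnight
Overlap start = max(380, 408) = 408
Overlap end = min(651, 535) = 535
Overlap = 535 - 408 = 127 minutes

127


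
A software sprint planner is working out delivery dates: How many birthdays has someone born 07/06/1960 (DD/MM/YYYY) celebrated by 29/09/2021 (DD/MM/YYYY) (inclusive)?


Birth: 1960-06-07
Reference: 2021-09-29
Year difference: 2021 - 1960 = 61
Has birthday (06-07) occurred by 09-29? Yes
Age in full years: 61

61


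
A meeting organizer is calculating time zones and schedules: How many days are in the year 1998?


Year: 1998
Check leap year rules:
Divisible by 4? No
1998 is not a leap year
Days: 365

365


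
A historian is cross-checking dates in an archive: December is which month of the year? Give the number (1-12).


Calendar month order:
11. November
12. December <--
December is month number 12

12


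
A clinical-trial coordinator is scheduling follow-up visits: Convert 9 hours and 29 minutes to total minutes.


Hours: 9
Extra minutes: 29
Minutes per hour: 60
Hours to minutes: 9 x 60 = 540
Total: 540 + 29 = 569

569


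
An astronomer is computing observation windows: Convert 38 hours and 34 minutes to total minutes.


Hours: 38
Minutes: 34
Convert hours to minutes: 38 x 60 = 2280
Add remaining minutes: 2280 + 34 = 2314

2314


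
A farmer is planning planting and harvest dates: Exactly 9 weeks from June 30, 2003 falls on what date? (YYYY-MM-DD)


Start: 2003-06-30
Weeks to add: 9
Convert to days: 9 x 7 = 63 days
Add 63 days to 2003-06-30
Result: 2003-09-01

2003-09-01


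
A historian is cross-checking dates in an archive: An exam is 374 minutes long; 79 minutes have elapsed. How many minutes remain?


Total budget: 374 minutes
Time used: 79 minutes
Remaining: 374 - 79 = 295 minutes
Percent used: 21.1%
Percent remaining: 78.9%

295
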